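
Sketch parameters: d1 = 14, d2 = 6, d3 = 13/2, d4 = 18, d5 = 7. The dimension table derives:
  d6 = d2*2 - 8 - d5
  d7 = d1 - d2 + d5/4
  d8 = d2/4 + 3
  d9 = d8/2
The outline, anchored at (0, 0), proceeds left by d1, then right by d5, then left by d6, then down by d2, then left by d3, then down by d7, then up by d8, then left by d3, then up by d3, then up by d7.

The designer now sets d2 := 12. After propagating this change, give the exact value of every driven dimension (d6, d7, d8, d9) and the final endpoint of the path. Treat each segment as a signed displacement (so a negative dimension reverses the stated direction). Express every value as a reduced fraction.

d6 = 9
d7 = 15/4
d8 = 6
d9 = 3
endpoint = (-29, 1/2)

Apply edit: d2 := 12
  d6 = d2*2 - 8 - d5 = 9
  d7 = d1 - d2 + d5/4 = 15/4
  d8 = d2/4 + 3 = 6
  d9 = d8/2 = 3
Walk from origin (0, 0):
  seg 1: left by d1 = 14 → (-14, 0)
  seg 2: right by d5 = 7 → (-7, 0)
  seg 3: left by d6 = 9 → (-16, 0)
  seg 4: down by d2 = 12 → (-16, -12)
  seg 5: left by d3 = 13/2 → (-45/2, -12)
  seg 6: down by d7 = 15/4 → (-45/2, -63/4)
  seg 7: up by d8 = 6 → (-45/2, -39/4)
  seg 8: left by d3 = 13/2 → (-29, -39/4)
  seg 9: up by d3 = 13/2 → (-29, -13/4)
  seg 10: up by d7 = 15/4 → (-29, 1/2)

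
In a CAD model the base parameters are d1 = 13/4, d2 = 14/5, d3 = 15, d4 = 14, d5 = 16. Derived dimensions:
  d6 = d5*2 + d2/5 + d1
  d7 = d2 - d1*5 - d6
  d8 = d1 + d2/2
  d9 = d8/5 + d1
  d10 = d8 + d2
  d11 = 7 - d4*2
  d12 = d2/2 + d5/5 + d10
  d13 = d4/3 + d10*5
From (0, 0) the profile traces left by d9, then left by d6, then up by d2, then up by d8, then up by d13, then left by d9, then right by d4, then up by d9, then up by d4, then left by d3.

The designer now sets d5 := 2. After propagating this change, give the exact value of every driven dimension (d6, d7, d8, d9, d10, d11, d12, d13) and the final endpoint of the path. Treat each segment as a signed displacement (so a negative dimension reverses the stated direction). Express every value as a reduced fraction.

d6 = 781/100
d7 = -1063/50
d8 = 93/20
d9 = 209/50
d10 = 149/20
d11 = -21
d12 = 37/4
d13 = 503/12
endpoint = (-1717/100, 5066/75)

Apply edit: d5 := 2
  d6 = d5*2 + d2/5 + d1 = 781/100
  d7 = d2 - d1*5 - d6 = -1063/50
  d8 = d1 + d2/2 = 93/20
  d9 = d8/5 + d1 = 209/50
  d10 = d8 + d2 = 149/20
  d11 = 7 - d4*2 = -21
  d12 = d2/2 + d5/5 + d10 = 37/4
  d13 = d4/3 + d10*5 = 503/12
Walk from origin (0, 0):
  seg 1: left by d9 = 209/50 → (-209/50, 0)
  seg 2: left by d6 = 781/100 → (-1199/100, 0)
  seg 3: up by d2 = 14/5 → (-1199/100, 14/5)
  seg 4: up by d8 = 93/20 → (-1199/100, 149/20)
  seg 5: up by d13 = 503/12 → (-1199/100, 1481/30)
  seg 6: left by d9 = 209/50 → (-1617/100, 1481/30)
  seg 7: right by d4 = 14 → (-217/100, 1481/30)
  seg 8: up by d9 = 209/50 → (-217/100, 4016/75)
  seg 9: up by d4 = 14 → (-217/100, 5066/75)
  seg 10: left by d3 = 15 → (-1717/100, 5066/75)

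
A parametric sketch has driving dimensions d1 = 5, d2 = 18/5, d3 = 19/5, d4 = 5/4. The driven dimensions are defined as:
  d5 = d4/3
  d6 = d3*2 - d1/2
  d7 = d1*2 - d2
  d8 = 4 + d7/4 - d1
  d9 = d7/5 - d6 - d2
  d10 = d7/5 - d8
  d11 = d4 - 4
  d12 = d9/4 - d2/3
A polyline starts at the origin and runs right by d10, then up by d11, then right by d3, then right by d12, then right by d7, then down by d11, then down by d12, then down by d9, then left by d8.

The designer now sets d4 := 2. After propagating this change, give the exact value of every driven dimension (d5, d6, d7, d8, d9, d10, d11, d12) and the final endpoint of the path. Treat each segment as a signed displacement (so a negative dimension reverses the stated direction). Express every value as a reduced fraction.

d5 = 2/3
d6 = 51/10
d7 = 32/5
d8 = 3/5
d9 = -371/50
d10 = 17/25
d11 = -2
d12 = -611/200
endpoint = (289/40, 419/40)

Apply edit: d4 := 2
  d5 = d4/3 = 2/3
  d6 = d3*2 - d1/2 = 51/10
  d7 = d1*2 - d2 = 32/5
  d8 = 4 + d7/4 - d1 = 3/5
  d9 = d7/5 - d6 - d2 = -371/50
  d10 = d7/5 - d8 = 17/25
  d11 = d4 - 4 = -2
  d12 = d9/4 - d2/3 = -611/200
Walk from origin (0, 0):
  seg 1: right by d10 = 17/25 → (17/25, 0)
  seg 2: up by d11 = -2 → (17/25, -2)
  seg 3: right by d3 = 19/5 → (112/25, -2)
  seg 4: right by d12 = -611/200 → (57/40, -2)
  seg 5: right by d7 = 32/5 → (313/40, -2)
  seg 6: down by d11 = -2 → (313/40, 0)
  seg 7: down by d12 = -611/200 → (313/40, 611/200)
  seg 8: down by d9 = -371/50 → (313/40, 419/40)
  seg 9: left by d8 = 3/5 → (289/40, 419/40)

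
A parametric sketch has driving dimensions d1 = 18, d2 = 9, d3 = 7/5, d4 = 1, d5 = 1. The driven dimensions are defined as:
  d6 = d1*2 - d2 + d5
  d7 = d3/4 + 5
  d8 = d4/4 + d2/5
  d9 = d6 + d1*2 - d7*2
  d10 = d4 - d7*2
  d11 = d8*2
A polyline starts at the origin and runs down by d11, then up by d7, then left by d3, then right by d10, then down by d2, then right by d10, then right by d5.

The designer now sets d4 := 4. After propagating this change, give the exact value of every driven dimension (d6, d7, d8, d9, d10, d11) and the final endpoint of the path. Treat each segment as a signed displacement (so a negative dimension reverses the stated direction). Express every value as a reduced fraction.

Apply edit: d4 := 4
  d6 = d1*2 - d2 + d5 = 28
  d7 = d3/4 + 5 = 107/20
  d8 = d4/4 + d2/5 = 14/5
  d9 = d6 + d1*2 - d7*2 = 533/10
  d10 = d4 - d7*2 = -67/10
  d11 = d8*2 = 28/5
Walk from origin (0, 0):
  seg 1: down by d11 = 28/5 → (0, -28/5)
  seg 2: up by d7 = 107/20 → (0, -1/4)
  seg 3: left by d3 = 7/5 → (-7/5, -1/4)
  seg 4: right by d10 = -67/10 → (-81/10, -1/4)
  seg 5: down by d2 = 9 → (-81/10, -37/4)
  seg 6: right by d10 = -67/10 → (-74/5, -37/4)
  seg 7: right by d5 = 1 → (-69/5, -37/4)

d6 = 28
d7 = 107/20
d8 = 14/5
d9 = 533/10
d10 = -67/10
d11 = 28/5
endpoint = (-69/5, -37/4)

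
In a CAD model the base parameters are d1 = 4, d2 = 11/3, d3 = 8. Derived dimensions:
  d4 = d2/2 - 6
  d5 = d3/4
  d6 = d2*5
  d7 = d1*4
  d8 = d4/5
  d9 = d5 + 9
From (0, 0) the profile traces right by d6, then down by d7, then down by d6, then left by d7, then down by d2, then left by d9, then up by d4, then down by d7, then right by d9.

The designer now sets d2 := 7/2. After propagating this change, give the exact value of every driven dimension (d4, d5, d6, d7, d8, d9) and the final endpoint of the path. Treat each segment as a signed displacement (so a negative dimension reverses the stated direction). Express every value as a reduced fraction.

Apply edit: d2 := 7/2
  d4 = d2/2 - 6 = -17/4
  d5 = d3/4 = 2
  d6 = d2*5 = 35/2
  d7 = d1*4 = 16
  d8 = d4/5 = -17/20
  d9 = d5 + 9 = 11
Walk from origin (0, 0):
  seg 1: right by d6 = 35/2 → (35/2, 0)
  seg 2: down by d7 = 16 → (35/2, -16)
  seg 3: down by d6 = 35/2 → (35/2, -67/2)
  seg 4: left by d7 = 16 → (3/2, -67/2)
  seg 5: down by d2 = 7/2 → (3/2, -37)
  seg 6: left by d9 = 11 → (-19/2, -37)
  seg 7: up by d4 = -17/4 → (-19/2, -165/4)
  seg 8: down by d7 = 16 → (-19/2, -229/4)
  seg 9: right by d9 = 11 → (3/2, -229/4)

d4 = -17/4
d5 = 2
d6 = 35/2
d7 = 16
d8 = -17/20
d9 = 11
endpoint = (3/2, -229/4)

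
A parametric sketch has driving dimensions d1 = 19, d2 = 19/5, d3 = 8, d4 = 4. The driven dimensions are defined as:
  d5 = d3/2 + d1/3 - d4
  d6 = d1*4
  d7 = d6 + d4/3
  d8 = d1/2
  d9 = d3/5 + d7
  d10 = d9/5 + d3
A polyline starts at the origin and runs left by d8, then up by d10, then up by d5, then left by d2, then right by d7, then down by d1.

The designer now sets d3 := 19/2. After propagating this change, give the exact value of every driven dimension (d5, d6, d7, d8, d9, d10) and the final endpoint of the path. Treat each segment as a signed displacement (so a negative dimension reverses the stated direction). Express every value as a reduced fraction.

Apply edit: d3 := 19/2
  d5 = d3/2 + d1/3 - d4 = 85/12
  d6 = d1*4 = 76
  d7 = d6 + d4/3 = 232/3
  d8 = d1/2 = 19/2
  d9 = d3/5 + d7 = 2377/30
  d10 = d9/5 + d3 = 1901/75
Walk from origin (0, 0):
  seg 1: left by d8 = 19/2 → (-19/2, 0)
  seg 2: up by d10 = 1901/75 → (-19/2, 1901/75)
  seg 3: up by d5 = 85/12 → (-19/2, 3243/100)
  seg 4: left by d2 = 19/5 → (-133/10, 3243/100)
  seg 5: right by d7 = 232/3 → (1921/30, 3243/100)
  seg 6: down by d1 = 19 → (1921/30, 1343/100)

d5 = 85/12
d6 = 76
d7 = 232/3
d8 = 19/2
d9 = 2377/30
d10 = 1901/75
endpoint = (1921/30, 1343/100)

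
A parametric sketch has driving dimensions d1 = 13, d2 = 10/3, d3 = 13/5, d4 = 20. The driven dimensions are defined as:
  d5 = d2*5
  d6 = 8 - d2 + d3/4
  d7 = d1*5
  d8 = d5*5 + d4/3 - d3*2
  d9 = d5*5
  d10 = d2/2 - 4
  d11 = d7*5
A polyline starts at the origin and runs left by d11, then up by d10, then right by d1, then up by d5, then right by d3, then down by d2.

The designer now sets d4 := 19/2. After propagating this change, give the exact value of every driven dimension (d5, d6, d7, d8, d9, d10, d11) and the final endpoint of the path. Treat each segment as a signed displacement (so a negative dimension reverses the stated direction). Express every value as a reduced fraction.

d5 = 50/3
d6 = 319/60
d7 = 65
d8 = 813/10
d9 = 250/3
d10 = -7/3
d11 = 325
endpoint = (-1547/5, 11)

Apply edit: d4 := 19/2
  d5 = d2*5 = 50/3
  d6 = 8 - d2 + d3/4 = 319/60
  d7 = d1*5 = 65
  d8 = d5*5 + d4/3 - d3*2 = 813/10
  d9 = d5*5 = 250/3
  d10 = d2/2 - 4 = -7/3
  d11 = d7*5 = 325
Walk from origin (0, 0):
  seg 1: left by d11 = 325 → (-325, 0)
  seg 2: up by d10 = -7/3 → (-325, -7/3)
  seg 3: right by d1 = 13 → (-312, -7/3)
  seg 4: up by d5 = 50/3 → (-312, 43/3)
  seg 5: right by d3 = 13/5 → (-1547/5, 43/3)
  seg 6: down by d2 = 10/3 → (-1547/5, 11)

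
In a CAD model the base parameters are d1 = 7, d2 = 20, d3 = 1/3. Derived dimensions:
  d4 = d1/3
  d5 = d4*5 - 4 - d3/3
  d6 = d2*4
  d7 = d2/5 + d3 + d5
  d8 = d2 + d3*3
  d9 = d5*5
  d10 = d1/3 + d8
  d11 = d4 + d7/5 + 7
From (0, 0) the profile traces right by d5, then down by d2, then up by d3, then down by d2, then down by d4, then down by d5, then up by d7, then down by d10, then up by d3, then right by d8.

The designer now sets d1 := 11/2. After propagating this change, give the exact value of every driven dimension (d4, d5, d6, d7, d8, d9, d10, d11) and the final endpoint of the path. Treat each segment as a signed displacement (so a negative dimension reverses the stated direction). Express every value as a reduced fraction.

d4 = 11/6
d5 = 91/18
d6 = 80
d7 = 169/18
d8 = 21
d9 = 455/18
d10 = 137/6
d11 = 482/45
endpoint = (469/18, -179/3)

Apply edit: d1 := 11/2
  d4 = d1/3 = 11/6
  d5 = d4*5 - 4 - d3/3 = 91/18
  d6 = d2*4 = 80
  d7 = d2/5 + d3 + d5 = 169/18
  d8 = d2 + d3*3 = 21
  d9 = d5*5 = 455/18
  d10 = d1/3 + d8 = 137/6
  d11 = d4 + d7/5 + 7 = 482/45
Walk from origin (0, 0):
  seg 1: right by d5 = 91/18 → (91/18, 0)
  seg 2: down by d2 = 20 → (91/18, -20)
  seg 3: up by d3 = 1/3 → (91/18, -59/3)
  seg 4: down by d2 = 20 → (91/18, -119/3)
  seg 5: down by d4 = 11/6 → (91/18, -83/2)
  seg 6: down by d5 = 91/18 → (91/18, -419/9)
  seg 7: up by d7 = 169/18 → (91/18, -223/6)
  seg 8: down by d10 = 137/6 → (91/18, -60)
  seg 9: up by d3 = 1/3 → (91/18, -179/3)
  seg 10: right by d8 = 21 → (469/18, -179/3)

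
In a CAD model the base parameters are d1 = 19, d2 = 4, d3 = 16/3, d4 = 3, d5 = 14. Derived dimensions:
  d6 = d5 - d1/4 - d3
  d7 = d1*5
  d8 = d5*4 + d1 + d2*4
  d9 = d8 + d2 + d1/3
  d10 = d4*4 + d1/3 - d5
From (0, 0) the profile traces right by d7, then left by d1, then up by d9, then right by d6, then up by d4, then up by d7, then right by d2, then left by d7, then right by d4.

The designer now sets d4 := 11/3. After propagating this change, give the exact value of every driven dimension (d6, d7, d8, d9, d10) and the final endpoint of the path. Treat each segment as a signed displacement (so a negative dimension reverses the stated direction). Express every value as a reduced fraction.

d6 = 47/12
d7 = 95
d8 = 91
d9 = 304/3
d10 = 7
endpoint = (-89/12, 200)

Apply edit: d4 := 11/3
  d6 = d5 - d1/4 - d3 = 47/12
  d7 = d1*5 = 95
  d8 = d5*4 + d1 + d2*4 = 91
  d9 = d8 + d2 + d1/3 = 304/3
  d10 = d4*4 + d1/3 - d5 = 7
Walk from origin (0, 0):
  seg 1: right by d7 = 95 → (95, 0)
  seg 2: left by d1 = 19 → (76, 0)
  seg 3: up by d9 = 304/3 → (76, 304/3)
  seg 4: right by d6 = 47/12 → (959/12, 304/3)
  seg 5: up by d4 = 11/3 → (959/12, 105)
  seg 6: up by d7 = 95 → (959/12, 200)
  seg 7: right by d2 = 4 → (1007/12, 200)
  seg 8: left by d7 = 95 → (-133/12, 200)
  seg 9: right by d4 = 11/3 → (-89/12, 200)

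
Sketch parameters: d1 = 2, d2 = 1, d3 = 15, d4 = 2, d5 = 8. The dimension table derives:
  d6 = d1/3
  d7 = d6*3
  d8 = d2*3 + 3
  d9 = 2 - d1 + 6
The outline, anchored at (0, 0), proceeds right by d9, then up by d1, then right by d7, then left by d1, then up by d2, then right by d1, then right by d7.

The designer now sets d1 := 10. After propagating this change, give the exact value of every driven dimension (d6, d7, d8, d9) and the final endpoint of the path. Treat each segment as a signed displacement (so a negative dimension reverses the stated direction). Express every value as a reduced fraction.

Apply edit: d1 := 10
  d6 = d1/3 = 10/3
  d7 = d6*3 = 10
  d8 = d2*3 + 3 = 6
  d9 = 2 - d1 + 6 = -2
Walk from origin (0, 0):
  seg 1: right by d9 = -2 → (-2, 0)
  seg 2: up by d1 = 10 → (-2, 10)
  seg 3: right by d7 = 10 → (8, 10)
  seg 4: left by d1 = 10 → (-2, 10)
  seg 5: up by d2 = 1 → (-2, 11)
  seg 6: right by d1 = 10 → (8, 11)
  seg 7: right by d7 = 10 → (18, 11)

d6 = 10/3
d7 = 10
d8 = 6
d9 = -2
endpoint = (18, 11)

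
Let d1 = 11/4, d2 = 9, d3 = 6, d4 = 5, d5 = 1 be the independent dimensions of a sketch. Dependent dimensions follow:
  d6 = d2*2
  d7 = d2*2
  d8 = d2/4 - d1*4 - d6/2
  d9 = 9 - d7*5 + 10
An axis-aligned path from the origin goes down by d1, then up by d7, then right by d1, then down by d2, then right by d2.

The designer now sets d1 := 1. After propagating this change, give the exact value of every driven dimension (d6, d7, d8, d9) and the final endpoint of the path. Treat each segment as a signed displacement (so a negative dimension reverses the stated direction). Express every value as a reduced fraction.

d6 = 18
d7 = 18
d8 = -43/4
d9 = -71
endpoint = (10, 8)

Apply edit: d1 := 1
  d6 = d2*2 = 18
  d7 = d2*2 = 18
  d8 = d2/4 - d1*4 - d6/2 = -43/4
  d9 = 9 - d7*5 + 10 = -71
Walk from origin (0, 0):
  seg 1: down by d1 = 1 → (0, -1)
  seg 2: up by d7 = 18 → (0, 17)
  seg 3: right by d1 = 1 → (1, 17)
  seg 4: down by d2 = 9 → (1, 8)
  seg 5: right by d2 = 9 → (10, 8)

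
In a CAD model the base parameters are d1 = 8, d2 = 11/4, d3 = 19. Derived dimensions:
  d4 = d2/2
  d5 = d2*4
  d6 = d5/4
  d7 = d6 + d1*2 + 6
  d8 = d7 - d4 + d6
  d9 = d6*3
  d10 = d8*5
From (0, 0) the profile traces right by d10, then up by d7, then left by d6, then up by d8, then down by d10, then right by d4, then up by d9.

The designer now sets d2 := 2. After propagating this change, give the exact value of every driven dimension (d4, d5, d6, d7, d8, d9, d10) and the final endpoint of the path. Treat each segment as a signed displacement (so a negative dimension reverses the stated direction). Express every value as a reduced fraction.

d4 = 1
d5 = 8
d6 = 2
d7 = 24
d8 = 25
d9 = 6
d10 = 125
endpoint = (124, -70)

Apply edit: d2 := 2
  d4 = d2/2 = 1
  d5 = d2*4 = 8
  d6 = d5/4 = 2
  d7 = d6 + d1*2 + 6 = 24
  d8 = d7 - d4 + d6 = 25
  d9 = d6*3 = 6
  d10 = d8*5 = 125
Walk from origin (0, 0):
  seg 1: right by d10 = 125 → (125, 0)
  seg 2: up by d7 = 24 → (125, 24)
  seg 3: left by d6 = 2 → (123, 24)
  seg 4: up by d8 = 25 → (123, 49)
  seg 5: down by d10 = 125 → (123, -76)
  seg 6: right by d4 = 1 → (124, -76)
  seg 7: up by d9 = 6 → (124, -70)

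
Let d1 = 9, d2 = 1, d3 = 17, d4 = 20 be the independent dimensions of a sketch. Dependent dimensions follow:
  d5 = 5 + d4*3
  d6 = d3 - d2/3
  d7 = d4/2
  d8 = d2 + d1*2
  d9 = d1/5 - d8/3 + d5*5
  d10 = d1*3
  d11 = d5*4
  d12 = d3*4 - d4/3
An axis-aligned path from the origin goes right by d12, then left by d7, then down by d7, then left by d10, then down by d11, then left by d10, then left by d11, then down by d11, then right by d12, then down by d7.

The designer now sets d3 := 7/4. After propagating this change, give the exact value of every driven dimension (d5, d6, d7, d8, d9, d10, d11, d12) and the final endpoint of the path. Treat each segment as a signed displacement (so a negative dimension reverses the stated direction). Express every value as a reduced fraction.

d5 = 65
d6 = 17/12
d7 = 10
d8 = 19
d9 = 4807/15
d10 = 27
d11 = 260
d12 = 1/3
endpoint = (-970/3, -540)

Apply edit: d3 := 7/4
  d5 = 5 + d4*3 = 65
  d6 = d3 - d2/3 = 17/12
  d7 = d4/2 = 10
  d8 = d2 + d1*2 = 19
  d9 = d1/5 - d8/3 + d5*5 = 4807/15
  d10 = d1*3 = 27
  d11 = d5*4 = 260
  d12 = d3*4 - d4/3 = 1/3
Walk from origin (0, 0):
  seg 1: right by d12 = 1/3 → (1/3, 0)
  seg 2: left by d7 = 10 → (-29/3, 0)
  seg 3: down by d7 = 10 → (-29/3, -10)
  seg 4: left by d10 = 27 → (-110/3, -10)
  seg 5: down by d11 = 260 → (-110/3, -270)
  seg 6: left by d10 = 27 → (-191/3, -270)
  seg 7: left by d11 = 260 → (-971/3, -270)
  seg 8: down by d11 = 260 → (-971/3, -530)
  seg 9: right by d12 = 1/3 → (-970/3, -530)
  seg 10: down by d7 = 10 → (-970/3, -540)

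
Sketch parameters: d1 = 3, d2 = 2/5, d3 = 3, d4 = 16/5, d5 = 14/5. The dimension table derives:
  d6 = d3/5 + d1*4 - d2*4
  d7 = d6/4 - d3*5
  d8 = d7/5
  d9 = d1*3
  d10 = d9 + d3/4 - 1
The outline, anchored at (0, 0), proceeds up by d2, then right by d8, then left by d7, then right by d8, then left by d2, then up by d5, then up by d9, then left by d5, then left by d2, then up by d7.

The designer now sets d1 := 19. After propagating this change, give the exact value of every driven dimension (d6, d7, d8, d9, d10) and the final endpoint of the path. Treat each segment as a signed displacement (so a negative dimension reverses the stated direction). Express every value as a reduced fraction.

Apply edit: d1 := 19
  d6 = d3/5 + d1*4 - d2*4 = 75
  d7 = d6/4 - d3*5 = 15/4
  d8 = d7/5 = 3/4
  d9 = d1*3 = 57
  d10 = d9 + d3/4 - 1 = 227/4
Walk from origin (0, 0):
  seg 1: up by d2 = 2/5 → (0, 2/5)
  seg 2: right by d8 = 3/4 → (3/4, 2/5)
  seg 3: left by d7 = 15/4 → (-3, 2/5)
  seg 4: right by d8 = 3/4 → (-9/4, 2/5)
  seg 5: left by d2 = 2/5 → (-53/20, 2/5)
  seg 6: up by d5 = 14/5 → (-53/20, 16/5)
  seg 7: up by d9 = 57 → (-53/20, 301/5)
  seg 8: left by d5 = 14/5 → (-109/20, 301/5)
  seg 9: left by d2 = 2/5 → (-117/20, 301/5)
  seg 10: up by d7 = 15/4 → (-117/20, 1279/20)

d6 = 75
d7 = 15/4
d8 = 3/4
d9 = 57
d10 = 227/4
endpoint = (-117/20, 1279/20)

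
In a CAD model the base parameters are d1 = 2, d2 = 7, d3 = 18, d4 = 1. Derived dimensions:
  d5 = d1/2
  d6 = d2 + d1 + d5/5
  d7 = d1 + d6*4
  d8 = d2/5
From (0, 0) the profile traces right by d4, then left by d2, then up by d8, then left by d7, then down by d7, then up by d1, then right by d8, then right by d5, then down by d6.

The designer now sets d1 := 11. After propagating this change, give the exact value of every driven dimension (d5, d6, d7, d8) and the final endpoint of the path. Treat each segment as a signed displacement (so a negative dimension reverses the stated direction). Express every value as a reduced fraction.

d5 = 11/2
d6 = 191/10
d7 = 437/5
d8 = 7/5
endpoint = (-173/2, -941/10)

Apply edit: d1 := 11
  d5 = d1/2 = 11/2
  d6 = d2 + d1 + d5/5 = 191/10
  d7 = d1 + d6*4 = 437/5
  d8 = d2/5 = 7/5
Walk from origin (0, 0):
  seg 1: right by d4 = 1 → (1, 0)
  seg 2: left by d2 = 7 → (-6, 0)
  seg 3: up by d8 = 7/5 → (-6, 7/5)
  seg 4: left by d7 = 437/5 → (-467/5, 7/5)
  seg 5: down by d7 = 437/5 → (-467/5, -86)
  seg 6: up by d1 = 11 → (-467/5, -75)
  seg 7: right by d8 = 7/5 → (-92, -75)
  seg 8: right by d5 = 11/2 → (-173/2, -75)
  seg 9: down by d6 = 191/10 → (-173/2, -941/10)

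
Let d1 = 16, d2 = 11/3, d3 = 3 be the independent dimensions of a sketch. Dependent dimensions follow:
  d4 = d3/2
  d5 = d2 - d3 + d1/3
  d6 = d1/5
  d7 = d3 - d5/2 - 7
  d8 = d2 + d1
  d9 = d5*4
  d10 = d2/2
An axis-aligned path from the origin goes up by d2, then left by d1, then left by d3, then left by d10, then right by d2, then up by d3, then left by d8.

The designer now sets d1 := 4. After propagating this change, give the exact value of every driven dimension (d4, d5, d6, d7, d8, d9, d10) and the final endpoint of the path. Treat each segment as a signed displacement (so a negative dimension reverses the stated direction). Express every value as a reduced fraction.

d4 = 3/2
d5 = 2
d6 = 4/5
d7 = -5
d8 = 23/3
d9 = 8
d10 = 11/6
endpoint = (-77/6, 20/3)

Apply edit: d1 := 4
  d4 = d3/2 = 3/2
  d5 = d2 - d3 + d1/3 = 2
  d6 = d1/5 = 4/5
  d7 = d3 - d5/2 - 7 = -5
  d8 = d2 + d1 = 23/3
  d9 = d5*4 = 8
  d10 = d2/2 = 11/6
Walk from origin (0, 0):
  seg 1: up by d2 = 11/3 → (0, 11/3)
  seg 2: left by d1 = 4 → (-4, 11/3)
  seg 3: left by d3 = 3 → (-7, 11/3)
  seg 4: left by d10 = 11/6 → (-53/6, 11/3)
  seg 5: right by d2 = 11/3 → (-31/6, 11/3)
  seg 6: up by d3 = 3 → (-31/6, 20/3)
  seg 7: left by d8 = 23/3 → (-77/6, 20/3)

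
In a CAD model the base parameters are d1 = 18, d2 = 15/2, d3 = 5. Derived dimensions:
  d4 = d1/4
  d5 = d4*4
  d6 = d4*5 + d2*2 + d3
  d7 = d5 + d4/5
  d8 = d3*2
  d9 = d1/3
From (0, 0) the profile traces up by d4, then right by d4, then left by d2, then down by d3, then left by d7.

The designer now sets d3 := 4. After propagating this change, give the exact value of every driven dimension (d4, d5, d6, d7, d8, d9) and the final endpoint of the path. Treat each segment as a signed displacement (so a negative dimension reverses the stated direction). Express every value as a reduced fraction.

Apply edit: d3 := 4
  d4 = d1/4 = 9/2
  d5 = d4*4 = 18
  d6 = d4*5 + d2*2 + d3 = 83/2
  d7 = d5 + d4/5 = 189/10
  d8 = d3*2 = 8
  d9 = d1/3 = 6
Walk from origin (0, 0):
  seg 1: up by d4 = 9/2 → (0, 9/2)
  seg 2: right by d4 = 9/2 → (9/2, 9/2)
  seg 3: left by d2 = 15/2 → (-3, 9/2)
  seg 4: down by d3 = 4 → (-3, 1/2)
  seg 5: left by d7 = 189/10 → (-219/10, 1/2)

d4 = 9/2
d5 = 18
d6 = 83/2
d7 = 189/10
d8 = 8
d9 = 6
endpoint = (-219/10, 1/2)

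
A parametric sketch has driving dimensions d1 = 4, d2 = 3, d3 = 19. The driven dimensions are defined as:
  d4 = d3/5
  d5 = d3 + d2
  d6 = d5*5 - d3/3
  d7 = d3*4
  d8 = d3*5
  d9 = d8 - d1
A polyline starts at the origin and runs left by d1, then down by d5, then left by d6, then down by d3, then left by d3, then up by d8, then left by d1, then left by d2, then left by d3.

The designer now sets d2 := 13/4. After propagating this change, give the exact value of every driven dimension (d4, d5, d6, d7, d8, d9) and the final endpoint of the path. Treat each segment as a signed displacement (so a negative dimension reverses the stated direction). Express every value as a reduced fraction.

d4 = 19/5
d5 = 89/4
d6 = 1259/12
d7 = 76
d8 = 95
d9 = 91
endpoint = (-925/6, 215/4)

Apply edit: d2 := 13/4
  d4 = d3/5 = 19/5
  d5 = d3 + d2 = 89/4
  d6 = d5*5 - d3/3 = 1259/12
  d7 = d3*4 = 76
  d8 = d3*5 = 95
  d9 = d8 - d1 = 91
Walk from origin (0, 0):
  seg 1: left by d1 = 4 → (-4, 0)
  seg 2: down by d5 = 89/4 → (-4, -89/4)
  seg 3: left by d6 = 1259/12 → (-1307/12, -89/4)
  seg 4: down by d3 = 19 → (-1307/12, -165/4)
  seg 5: left by d3 = 19 → (-1535/12, -165/4)
  seg 6: up by d8 = 95 → (-1535/12, 215/4)
  seg 7: left by d1 = 4 → (-1583/12, 215/4)
  seg 8: left by d2 = 13/4 → (-811/6, 215/4)
  seg 9: left by d3 = 19 → (-925/6, 215/4)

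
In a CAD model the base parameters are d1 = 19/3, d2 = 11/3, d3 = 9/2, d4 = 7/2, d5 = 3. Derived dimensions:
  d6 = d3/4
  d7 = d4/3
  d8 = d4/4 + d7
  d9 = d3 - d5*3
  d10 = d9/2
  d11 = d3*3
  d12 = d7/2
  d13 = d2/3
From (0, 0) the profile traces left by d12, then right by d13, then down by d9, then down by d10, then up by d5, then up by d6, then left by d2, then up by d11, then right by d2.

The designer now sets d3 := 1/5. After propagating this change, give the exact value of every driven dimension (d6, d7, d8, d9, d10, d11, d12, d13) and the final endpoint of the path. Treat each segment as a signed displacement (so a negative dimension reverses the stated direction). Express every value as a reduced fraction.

Apply edit: d3 := 1/5
  d6 = d3/4 = 1/20
  d7 = d4/3 = 7/6
  d8 = d4/4 + d7 = 49/24
  d9 = d3 - d5*3 = -44/5
  d10 = d9/2 = -22/5
  d11 = d3*3 = 3/5
  d12 = d7/2 = 7/12
  d13 = d2/3 = 11/9
Walk from origin (0, 0):
  seg 1: left by d12 = 7/12 → (-7/12, 0)
  seg 2: right by d13 = 11/9 → (23/36, 0)
  seg 3: down by d9 = -44/5 → (23/36, 44/5)
  seg 4: down by d10 = -22/5 → (23/36, 66/5)
  seg 5: up by d5 = 3 → (23/36, 81/5)
  seg 6: up by d6 = 1/20 → (23/36, 65/4)
  seg 7: left by d2 = 11/3 → (-109/36, 65/4)
  seg 8: up by d11 = 3/5 → (-109/36, 337/20)
  seg 9: right by d2 = 11/3 → (23/36, 337/20)

d6 = 1/20
d7 = 7/6
d8 = 49/24
d9 = -44/5
d10 = -22/5
d11 = 3/5
d12 = 7/12
d13 = 11/9
endpoint = (23/36, 337/20)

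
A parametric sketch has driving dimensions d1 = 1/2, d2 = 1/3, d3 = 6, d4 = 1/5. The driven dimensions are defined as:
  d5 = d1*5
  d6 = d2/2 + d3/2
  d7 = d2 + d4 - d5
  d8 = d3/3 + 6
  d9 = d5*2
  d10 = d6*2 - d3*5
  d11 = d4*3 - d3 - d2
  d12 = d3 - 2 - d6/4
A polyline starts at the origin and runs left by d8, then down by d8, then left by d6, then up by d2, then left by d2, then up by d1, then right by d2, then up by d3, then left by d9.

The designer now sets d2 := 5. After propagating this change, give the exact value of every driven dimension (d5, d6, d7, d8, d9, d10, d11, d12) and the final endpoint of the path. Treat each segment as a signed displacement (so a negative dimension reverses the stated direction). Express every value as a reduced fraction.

Apply edit: d2 := 5
  d5 = d1*5 = 5/2
  d6 = d2/2 + d3/2 = 11/2
  d7 = d2 + d4 - d5 = 27/10
  d8 = d3/3 + 6 = 8
  d9 = d5*2 = 5
  d10 = d6*2 - d3*5 = -19
  d11 = d4*3 - d3 - d2 = -52/5
  d12 = d3 - 2 - d6/4 = 21/8
Walk from origin (0, 0):
  seg 1: left by d8 = 8 → (-8, 0)
  seg 2: down by d8 = 8 → (-8, -8)
  seg 3: left by d6 = 11/2 → (-27/2, -8)
  seg 4: up by d2 = 5 → (-27/2, -3)
  seg 5: left by d2 = 5 → (-37/2, -3)
  seg 6: up by d1 = 1/2 → (-37/2, -5/2)
  seg 7: right by d2 = 5 → (-27/2, -5/2)
  seg 8: up by d3 = 6 → (-27/2, 7/2)
  seg 9: left by d9 = 5 → (-37/2, 7/2)

d5 = 5/2
d6 = 11/2
d7 = 27/10
d8 = 8
d9 = 5
d10 = -19
d11 = -52/5
d12 = 21/8
endpoint = (-37/2, 7/2)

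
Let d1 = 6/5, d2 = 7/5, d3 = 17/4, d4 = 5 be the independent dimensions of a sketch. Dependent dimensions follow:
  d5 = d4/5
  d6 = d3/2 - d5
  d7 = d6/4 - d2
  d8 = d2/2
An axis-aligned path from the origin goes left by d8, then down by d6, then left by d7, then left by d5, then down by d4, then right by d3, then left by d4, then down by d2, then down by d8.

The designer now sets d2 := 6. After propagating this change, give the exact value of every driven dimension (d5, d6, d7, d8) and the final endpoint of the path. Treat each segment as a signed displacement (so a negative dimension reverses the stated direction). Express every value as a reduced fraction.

Apply edit: d2 := 6
  d5 = d4/5 = 1
  d6 = d3/2 - d5 = 9/8
  d7 = d6/4 - d2 = -183/32
  d8 = d2/2 = 3
Walk from origin (0, 0):
  seg 1: left by d8 = 3 → (-3, 0)
  seg 2: down by d6 = 9/8 → (-3, -9/8)
  seg 3: left by d7 = -183/32 → (87/32, -9/8)
  seg 4: left by d5 = 1 → (55/32, -9/8)
  seg 5: down by d4 = 5 → (55/32, -49/8)
  seg 6: right by d3 = 17/4 → (191/32, -49/8)
  seg 7: left by d4 = 5 → (31/32, -49/8)
  seg 8: down by d2 = 6 → (31/32, -97/8)
  seg 9: down by d8 = 3 → (31/32, -121/8)

d5 = 1
d6 = 9/8
d7 = -183/32
d8 = 3
endpoint = (31/32, -121/8)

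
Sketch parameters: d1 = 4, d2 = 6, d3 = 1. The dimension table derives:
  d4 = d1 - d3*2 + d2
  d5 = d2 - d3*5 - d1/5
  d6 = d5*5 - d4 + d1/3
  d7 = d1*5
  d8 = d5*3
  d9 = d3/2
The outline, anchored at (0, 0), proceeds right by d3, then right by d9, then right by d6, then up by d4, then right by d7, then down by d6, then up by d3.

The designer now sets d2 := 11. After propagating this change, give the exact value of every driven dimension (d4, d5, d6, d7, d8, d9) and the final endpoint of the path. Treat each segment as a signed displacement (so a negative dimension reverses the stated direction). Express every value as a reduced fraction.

d4 = 13
d5 = 26/5
d6 = 43/3
d7 = 20
d8 = 78/5
d9 = 1/2
endpoint = (215/6, -1/3)

Apply edit: d2 := 11
  d4 = d1 - d3*2 + d2 = 13
  d5 = d2 - d3*5 - d1/5 = 26/5
  d6 = d5*5 - d4 + d1/3 = 43/3
  d7 = d1*5 = 20
  d8 = d5*3 = 78/5
  d9 = d3/2 = 1/2
Walk from origin (0, 0):
  seg 1: right by d3 = 1 → (1, 0)
  seg 2: right by d9 = 1/2 → (3/2, 0)
  seg 3: right by d6 = 43/3 → (95/6, 0)
  seg 4: up by d4 = 13 → (95/6, 13)
  seg 5: right by d7 = 20 → (215/6, 13)
  seg 6: down by d6 = 43/3 → (215/6, -4/3)
  seg 7: up by d3 = 1 → (215/6, -1/3)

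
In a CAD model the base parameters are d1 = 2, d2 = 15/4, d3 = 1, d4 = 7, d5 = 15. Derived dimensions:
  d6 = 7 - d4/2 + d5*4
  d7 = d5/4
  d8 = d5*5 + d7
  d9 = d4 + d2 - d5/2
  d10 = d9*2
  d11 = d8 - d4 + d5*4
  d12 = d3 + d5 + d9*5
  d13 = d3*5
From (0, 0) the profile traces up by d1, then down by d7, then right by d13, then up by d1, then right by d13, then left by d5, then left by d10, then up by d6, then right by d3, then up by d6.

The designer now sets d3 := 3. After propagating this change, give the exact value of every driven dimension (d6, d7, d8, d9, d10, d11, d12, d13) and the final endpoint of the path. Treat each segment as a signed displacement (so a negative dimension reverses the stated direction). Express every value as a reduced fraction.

d6 = 127/2
d7 = 15/4
d8 = 315/4
d9 = 13/4
d10 = 13/2
d11 = 527/4
d12 = 137/4
d13 = 15
endpoint = (23/2, 509/4)

Apply edit: d3 := 3
  d6 = 7 - d4/2 + d5*4 = 127/2
  d7 = d5/4 = 15/4
  d8 = d5*5 + d7 = 315/4
  d9 = d4 + d2 - d5/2 = 13/4
  d10 = d9*2 = 13/2
  d11 = d8 - d4 + d5*4 = 527/4
  d12 = d3 + d5 + d9*5 = 137/4
  d13 = d3*5 = 15
Walk from origin (0, 0):
  seg 1: up by d1 = 2 → (0, 2)
  seg 2: down by d7 = 15/4 → (0, -7/4)
  seg 3: right by d13 = 15 → (15, -7/4)
  seg 4: up by d1 = 2 → (15, 1/4)
  seg 5: right by d13 = 15 → (30, 1/4)
  seg 6: left by d5 = 15 → (15, 1/4)
  seg 7: left by d10 = 13/2 → (17/2, 1/4)
  seg 8: up by d6 = 127/2 → (17/2, 255/4)
  seg 9: right by d3 = 3 → (23/2, 255/4)
  seg 10: up by d6 = 127/2 → (23/2, 509/4)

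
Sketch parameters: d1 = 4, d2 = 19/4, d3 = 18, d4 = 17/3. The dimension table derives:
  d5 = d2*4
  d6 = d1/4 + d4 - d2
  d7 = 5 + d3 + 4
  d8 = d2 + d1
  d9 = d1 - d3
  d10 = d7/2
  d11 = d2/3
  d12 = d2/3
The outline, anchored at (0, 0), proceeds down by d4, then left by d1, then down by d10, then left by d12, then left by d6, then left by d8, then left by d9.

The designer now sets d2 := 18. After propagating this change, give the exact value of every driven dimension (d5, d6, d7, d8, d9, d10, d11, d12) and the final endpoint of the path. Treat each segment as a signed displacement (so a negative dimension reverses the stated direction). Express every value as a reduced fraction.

Apply edit: d2 := 18
  d5 = d2*4 = 72
  d6 = d1/4 + d4 - d2 = -34/3
  d7 = 5 + d3 + 4 = 27
  d8 = d2 + d1 = 22
  d9 = d1 - d3 = -14
  d10 = d7/2 = 27/2
  d11 = d2/3 = 6
  d12 = d2/3 = 6
Walk from origin (0, 0):
  seg 1: down by d4 = 17/3 → (0, -17/3)
  seg 2: left by d1 = 4 → (-4, -17/3)
  seg 3: down by d10 = 27/2 → (-4, -115/6)
  seg 4: left by d12 = 6 → (-10, -115/6)
  seg 5: left by d6 = -34/3 → (4/3, -115/6)
  seg 6: left by d8 = 22 → (-62/3, -115/6)
  seg 7: left by d9 = -14 → (-20/3, -115/6)

d5 = 72
d6 = -34/3
d7 = 27
d8 = 22
d9 = -14
d10 = 27/2
d11 = 6
d12 = 6
endpoint = (-20/3, -115/6)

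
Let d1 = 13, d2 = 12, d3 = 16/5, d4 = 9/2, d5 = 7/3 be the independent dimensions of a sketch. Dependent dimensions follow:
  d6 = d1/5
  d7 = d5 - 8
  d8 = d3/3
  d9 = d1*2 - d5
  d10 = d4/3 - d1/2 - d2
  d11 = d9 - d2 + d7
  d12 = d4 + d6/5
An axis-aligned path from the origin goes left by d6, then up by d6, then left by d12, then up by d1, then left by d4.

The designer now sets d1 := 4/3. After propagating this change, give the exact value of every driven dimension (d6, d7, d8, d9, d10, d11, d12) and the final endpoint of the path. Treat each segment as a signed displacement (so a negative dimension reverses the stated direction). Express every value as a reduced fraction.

Apply edit: d1 := 4/3
  d6 = d1/5 = 4/15
  d7 = d5 - 8 = -17/3
  d8 = d3/3 = 16/15
  d9 = d1*2 - d5 = 1/3
  d10 = d4/3 - d1/2 - d2 = -67/6
  d11 = d9 - d2 + d7 = -52/3
  d12 = d4 + d6/5 = 683/150
Walk from origin (0, 0):
  seg 1: left by d6 = 4/15 → (-4/15, 0)
  seg 2: up by d6 = 4/15 → (-4/15, 4/15)
  seg 3: left by d12 = 683/150 → (-241/50, 4/15)
  seg 4: up by d1 = 4/3 → (-241/50, 8/5)
  seg 5: left by d4 = 9/2 → (-233/25, 8/5)

d6 = 4/15
d7 = -17/3
d8 = 16/15
d9 = 1/3
d10 = -67/6
d11 = -52/3
d12 = 683/150
endpoint = (-233/25, 8/5)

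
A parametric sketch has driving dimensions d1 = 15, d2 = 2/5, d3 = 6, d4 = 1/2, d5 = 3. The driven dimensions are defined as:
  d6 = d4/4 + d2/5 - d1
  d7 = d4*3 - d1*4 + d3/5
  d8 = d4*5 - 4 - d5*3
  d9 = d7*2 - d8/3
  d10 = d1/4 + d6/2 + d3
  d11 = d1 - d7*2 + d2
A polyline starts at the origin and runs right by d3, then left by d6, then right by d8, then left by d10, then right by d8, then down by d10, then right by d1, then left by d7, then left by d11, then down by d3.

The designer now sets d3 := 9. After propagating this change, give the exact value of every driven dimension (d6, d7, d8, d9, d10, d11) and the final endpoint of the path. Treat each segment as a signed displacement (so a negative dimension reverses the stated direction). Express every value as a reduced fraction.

d6 = -2959/200
d7 = -567/10
d8 = -21/2
d9 = -1099/10
d10 = 2141/400
d11 = 644/5
endpoint = (-23863/400, -5741/400)

Apply edit: d3 := 9
  d6 = d4/4 + d2/5 - d1 = -2959/200
  d7 = d4*3 - d1*4 + d3/5 = -567/10
  d8 = d4*5 - 4 - d5*3 = -21/2
  d9 = d7*2 - d8/3 = -1099/10
  d10 = d1/4 + d6/2 + d3 = 2141/400
  d11 = d1 - d7*2 + d2 = 644/5
Walk from origin (0, 0):
  seg 1: right by d3 = 9 → (9, 0)
  seg 2: left by d6 = -2959/200 → (4759/200, 0)
  seg 3: right by d8 = -21/2 → (2659/200, 0)
  seg 4: left by d10 = 2141/400 → (3177/400, 0)
  seg 5: right by d8 = -21/2 → (-1023/400, 0)
  seg 6: down by d10 = 2141/400 → (-1023/400, -2141/400)
  seg 7: right by d1 = 15 → (4977/400, -2141/400)
  seg 8: left by d7 = -567/10 → (27657/400, -2141/400)
  seg 9: left by d11 = 644/5 → (-23863/400, -2141/400)
  seg 10: down by d3 = 9 → (-23863/400, -5741/400)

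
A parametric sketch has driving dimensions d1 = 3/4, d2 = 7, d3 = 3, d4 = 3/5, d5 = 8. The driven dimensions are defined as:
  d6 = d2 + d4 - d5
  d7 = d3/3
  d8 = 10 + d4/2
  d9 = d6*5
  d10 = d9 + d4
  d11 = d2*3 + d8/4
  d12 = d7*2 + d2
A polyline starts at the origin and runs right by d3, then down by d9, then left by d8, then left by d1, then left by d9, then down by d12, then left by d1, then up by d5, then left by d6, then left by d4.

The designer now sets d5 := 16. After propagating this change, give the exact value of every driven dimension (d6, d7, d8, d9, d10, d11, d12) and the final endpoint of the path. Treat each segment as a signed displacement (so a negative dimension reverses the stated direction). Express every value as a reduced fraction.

Apply edit: d5 := 16
  d6 = d2 + d4 - d5 = -42/5
  d7 = d3/3 = 1
  d8 = 10 + d4/2 = 103/10
  d9 = d6*5 = -42
  d10 = d9 + d4 = -207/5
  d11 = d2*3 + d8/4 = 943/40
  d12 = d7*2 + d2 = 9
Walk from origin (0, 0):
  seg 1: right by d3 = 3 → (3, 0)
  seg 2: down by d9 = -42 → (3, 42)
  seg 3: left by d8 = 103/10 → (-73/10, 42)
  seg 4: left by d1 = 3/4 → (-161/20, 42)
  seg 5: left by d9 = -42 → (679/20, 42)
  seg 6: down by d12 = 9 → (679/20, 33)
  seg 7: left by d1 = 3/4 → (166/5, 33)
  seg 8: up by d5 = 16 → (166/5, 49)
  seg 9: left by d6 = -42/5 → (208/5, 49)
  seg 10: left by d4 = 3/5 → (41, 49)

d6 = -42/5
d7 = 1
d8 = 103/10
d9 = -42
d10 = -207/5
d11 = 943/40
d12 = 9
endpoint = (41, 49)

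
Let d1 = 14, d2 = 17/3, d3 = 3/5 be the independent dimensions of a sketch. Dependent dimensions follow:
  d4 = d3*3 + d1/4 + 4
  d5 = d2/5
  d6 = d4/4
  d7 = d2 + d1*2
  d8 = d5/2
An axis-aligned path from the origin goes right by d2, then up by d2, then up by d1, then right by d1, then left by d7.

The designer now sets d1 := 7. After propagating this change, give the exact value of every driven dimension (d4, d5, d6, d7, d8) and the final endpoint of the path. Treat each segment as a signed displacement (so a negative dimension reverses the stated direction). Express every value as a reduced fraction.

d4 = 151/20
d5 = 17/15
d6 = 151/80
d7 = 59/3
d8 = 17/30
endpoint = (-7, 38/3)

Apply edit: d1 := 7
  d4 = d3*3 + d1/4 + 4 = 151/20
  d5 = d2/5 = 17/15
  d6 = d4/4 = 151/80
  d7 = d2 + d1*2 = 59/3
  d8 = d5/2 = 17/30
Walk from origin (0, 0):
  seg 1: right by d2 = 17/3 → (17/3, 0)
  seg 2: up by d2 = 17/3 → (17/3, 17/3)
  seg 3: up by d1 = 7 → (17/3, 38/3)
  seg 4: right by d1 = 7 → (38/3, 38/3)
  seg 5: left by d7 = 59/3 → (-7, 38/3)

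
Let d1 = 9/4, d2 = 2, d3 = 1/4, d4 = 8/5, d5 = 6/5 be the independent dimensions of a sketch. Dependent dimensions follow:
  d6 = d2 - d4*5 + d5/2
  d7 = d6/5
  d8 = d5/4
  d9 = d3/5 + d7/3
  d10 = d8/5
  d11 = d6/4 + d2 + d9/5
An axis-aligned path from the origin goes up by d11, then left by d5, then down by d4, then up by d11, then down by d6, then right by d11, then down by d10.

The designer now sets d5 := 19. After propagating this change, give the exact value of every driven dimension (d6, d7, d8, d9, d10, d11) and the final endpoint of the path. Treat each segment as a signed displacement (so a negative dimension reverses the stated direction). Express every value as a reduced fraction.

Apply edit: d5 := 19
  d6 = d2 - d4*5 + d5/2 = 7/2
  d7 = d6/5 = 7/10
  d8 = d5/4 = 19/4
  d9 = d3/5 + d7/3 = 17/60
  d10 = d8/5 = 19/20
  d11 = d6/4 + d2 + d9/5 = 1759/600
Walk from origin (0, 0):
  seg 1: up by d11 = 1759/600 → (0, 1759/600)
  seg 2: left by d5 = 19 → (-19, 1759/600)
  seg 3: down by d4 = 8/5 → (-19, 799/600)
  seg 4: up by d11 = 1759/600 → (-19, 1279/300)
  seg 5: down by d6 = 7/2 → (-19, 229/300)
  seg 6: right by d11 = 1759/600 → (-9641/600, 229/300)
  seg 7: down by d10 = 19/20 → (-9641/600, -14/75)

d6 = 7/2
d7 = 7/10
d8 = 19/4
d9 = 17/60
d10 = 19/20
d11 = 1759/600
endpoint = (-9641/600, -14/75)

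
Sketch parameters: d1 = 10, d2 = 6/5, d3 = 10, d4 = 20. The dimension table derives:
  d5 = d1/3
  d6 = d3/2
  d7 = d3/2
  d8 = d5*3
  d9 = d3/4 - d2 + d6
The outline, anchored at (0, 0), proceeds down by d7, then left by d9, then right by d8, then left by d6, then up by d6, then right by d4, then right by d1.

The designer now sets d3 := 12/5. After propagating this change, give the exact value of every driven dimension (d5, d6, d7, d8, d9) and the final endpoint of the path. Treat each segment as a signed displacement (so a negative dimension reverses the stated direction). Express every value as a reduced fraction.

Apply edit: d3 := 12/5
  d5 = d1/3 = 10/3
  d6 = d3/2 = 6/5
  d7 = d3/2 = 6/5
  d8 = d5*3 = 10
  d9 = d3/4 - d2 + d6 = 3/5
Walk from origin (0, 0):
  seg 1: down by d7 = 6/5 → (0, -6/5)
  seg 2: left by d9 = 3/5 → (-3/5, -6/5)
  seg 3: right by d8 = 10 → (47/5, -6/5)
  seg 4: left by d6 = 6/5 → (41/5, -6/5)
  seg 5: up by d6 = 6/5 → (41/5, 0)
  seg 6: right by d4 = 20 → (141/5, 0)
  seg 7: right by d1 = 10 → (191/5, 0)

d5 = 10/3
d6 = 6/5
d7 = 6/5
d8 = 10
d9 = 3/5
endpoint = (191/5, 0)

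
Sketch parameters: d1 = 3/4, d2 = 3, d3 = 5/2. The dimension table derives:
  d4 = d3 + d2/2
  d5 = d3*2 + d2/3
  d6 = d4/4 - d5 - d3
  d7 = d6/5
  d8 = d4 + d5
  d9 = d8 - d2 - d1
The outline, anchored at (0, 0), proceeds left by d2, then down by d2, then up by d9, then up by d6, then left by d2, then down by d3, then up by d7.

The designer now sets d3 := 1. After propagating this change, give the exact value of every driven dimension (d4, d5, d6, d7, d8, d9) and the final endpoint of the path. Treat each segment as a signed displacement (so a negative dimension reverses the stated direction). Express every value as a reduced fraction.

d4 = 5/2
d5 = 3
d6 = -27/8
d7 = -27/40
d8 = 11/2
d9 = 7/4
endpoint = (-6, -63/10)

Apply edit: d3 := 1
  d4 = d3 + d2/2 = 5/2
  d5 = d3*2 + d2/3 = 3
  d6 = d4/4 - d5 - d3 = -27/8
  d7 = d6/5 = -27/40
  d8 = d4 + d5 = 11/2
  d9 = d8 - d2 - d1 = 7/4
Walk from origin (0, 0):
  seg 1: left by d2 = 3 → (-3, 0)
  seg 2: down by d2 = 3 → (-3, -3)
  seg 3: up by d9 = 7/4 → (-3, -5/4)
  seg 4: up by d6 = -27/8 → (-3, -37/8)
  seg 5: left by d2 = 3 → (-6, -37/8)
  seg 6: down by d3 = 1 → (-6, -45/8)
  seg 7: up by d7 = -27/40 → (-6, -63/10)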